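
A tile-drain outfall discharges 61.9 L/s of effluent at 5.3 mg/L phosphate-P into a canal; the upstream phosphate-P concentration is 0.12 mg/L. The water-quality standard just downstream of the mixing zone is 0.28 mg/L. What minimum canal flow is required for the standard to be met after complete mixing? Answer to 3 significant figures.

1940 L/s

Set C_mix = 0.28: (Q·0.1200 + 61.90·5.300) / (Q + 61.90) = 0.28
→ Q = 61.90·(5.300 − 0.28)/(0.28 − 0.1200) = 1942 L/s.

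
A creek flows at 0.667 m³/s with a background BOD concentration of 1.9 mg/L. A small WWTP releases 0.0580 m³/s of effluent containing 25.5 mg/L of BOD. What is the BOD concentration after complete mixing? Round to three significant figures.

Conservation of mass: C = (0.6670·1.900 + 0.05800·25.50) / 0.7250 = 2.746/0.7250 = 3.788 mg/L.

3.79 mg/L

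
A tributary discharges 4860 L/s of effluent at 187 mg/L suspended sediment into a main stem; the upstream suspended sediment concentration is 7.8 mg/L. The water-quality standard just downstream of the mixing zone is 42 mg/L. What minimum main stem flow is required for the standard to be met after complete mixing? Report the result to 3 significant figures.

20600 L/s

Set C_mix = 42: (Q·7.800 + 4860·187.0) / (Q + 4860) = 42
→ Q = 4860·(187.0 − 42)/(42 − 7.800) = 20610 L/s.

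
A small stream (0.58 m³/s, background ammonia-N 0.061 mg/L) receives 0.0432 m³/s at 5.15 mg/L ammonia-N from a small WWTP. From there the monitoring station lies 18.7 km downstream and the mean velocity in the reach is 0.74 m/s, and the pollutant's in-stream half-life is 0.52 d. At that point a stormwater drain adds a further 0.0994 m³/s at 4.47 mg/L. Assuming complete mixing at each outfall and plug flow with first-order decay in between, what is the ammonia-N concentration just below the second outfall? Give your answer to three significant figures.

0.857 mg/L

After mixing, C = (0.5800·0.06100 + 0.04320·5.150) / 0.6232 = 0.2579/0.6232 = 0.4138 mg/L; combined flow 0.6232 m³/s.
Travel time t = 18.7·1000 / 0.74 = 25270 s = 7.020 h.
Half-life 0.52 d → k = ln 2 / 0.52 = 1.333 d⁻¹.
First-order decay: C = 0.4138·exp(−k·t) = 0.4138·0.6771 = 0.2802 mg/L.
At the second outfall, C = (0.6232·0.2802 + 0.09940·4.470) / (0.6232 + 0.09940) = 0.8565 mg/L.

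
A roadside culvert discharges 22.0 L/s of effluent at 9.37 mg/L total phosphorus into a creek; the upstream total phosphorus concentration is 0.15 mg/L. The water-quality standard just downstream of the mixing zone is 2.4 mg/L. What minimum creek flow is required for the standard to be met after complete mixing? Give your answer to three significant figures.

Set C_mix = 2.4: (Q·0.1500 + 22.00·9.370) / (Q + 22.00) = 2.4
→ Q = 22.00·(9.370 − 2.4)/(2.4 − 0.1500) = 68.15 L/s.

68.2 L/s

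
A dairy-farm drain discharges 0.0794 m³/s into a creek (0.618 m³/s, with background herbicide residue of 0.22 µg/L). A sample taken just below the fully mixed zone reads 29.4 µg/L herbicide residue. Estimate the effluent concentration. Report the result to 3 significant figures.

257 µg/L

Mass balance: 0.6180·0.2200 + 0.07940·Cₑ = 0.6974·29.40
→ Cₑ = (0.6974·29.40 − 0.6180·0.2200) / 0.07940 = 256.5 µg/L.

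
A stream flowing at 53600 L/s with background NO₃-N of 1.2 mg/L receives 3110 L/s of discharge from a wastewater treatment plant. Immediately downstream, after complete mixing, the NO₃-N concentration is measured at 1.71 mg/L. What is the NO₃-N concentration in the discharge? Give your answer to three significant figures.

10.5 mg/L

Mass balance: 53600·1.200 + 3110·Cₑ = 56710·1.710
→ Cₑ = (56710·1.710 − 53600·1.200) / 3110 = 10.50 mg/L.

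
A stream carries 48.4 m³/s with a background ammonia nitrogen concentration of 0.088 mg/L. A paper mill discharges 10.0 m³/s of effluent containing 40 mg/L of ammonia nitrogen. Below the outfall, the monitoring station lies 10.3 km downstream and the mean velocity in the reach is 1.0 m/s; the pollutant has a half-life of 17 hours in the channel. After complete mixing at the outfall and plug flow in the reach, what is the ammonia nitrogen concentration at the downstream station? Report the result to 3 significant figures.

6.16 mg/L

Mixed concentration C = ΣQC/ΣQ = (48.40·0.08800 + 10.00·40.00) / 58.40 = 404.3/58.40 = 6.922 mg/L.
Travel time t = 10.3·1000 / 1.0 = 10300 s = 2.861 h.
Half-life 17 h → k = ln 2 / 17 = 0.04077 h⁻¹ = 0.9786 d⁻¹.
Applying C = C₀e^(−kt): 6.922 × 0.8899 = 6.160 mg/L.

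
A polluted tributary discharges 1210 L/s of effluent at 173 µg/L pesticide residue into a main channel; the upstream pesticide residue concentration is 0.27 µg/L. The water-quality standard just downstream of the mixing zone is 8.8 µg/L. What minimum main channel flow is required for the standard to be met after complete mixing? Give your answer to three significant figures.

Set C_mix = 8.8: (Q·0.2700 + 1210·173.0) / (Q + 1210) = 8.8
→ Q = 1210·(173.0 − 8.8)/(8.8 − 0.2700) = 23290 L/s.

23300 L/s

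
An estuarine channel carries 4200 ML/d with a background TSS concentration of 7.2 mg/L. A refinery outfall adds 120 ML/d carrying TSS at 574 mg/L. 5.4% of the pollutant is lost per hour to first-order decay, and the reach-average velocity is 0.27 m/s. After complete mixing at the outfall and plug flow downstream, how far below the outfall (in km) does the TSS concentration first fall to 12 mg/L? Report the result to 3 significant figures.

After mixing, C = (4200·7.200 + 120.0·574.0) / 4320 = 99120/4320 = 22.94 mg/L.
5.4%/h lost → k = −ln(1 − 0.054) = 0.05551 h⁻¹.
Set 22.94·exp(−k·t) = 12 → t = ln(22.94/12)/k = 42030 s = 11.68 h.
Distance = v·t = 0.27·42030 = 11350 m = 11.35 km.

11.3 km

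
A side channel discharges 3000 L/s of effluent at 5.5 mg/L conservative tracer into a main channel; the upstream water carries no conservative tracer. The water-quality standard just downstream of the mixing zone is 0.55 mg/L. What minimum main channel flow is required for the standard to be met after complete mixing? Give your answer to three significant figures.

Set C_mix = 0.55: (Q·0 + 3000·5.500) / (Q + 3000) = 0.55
→ Q = 3000·(5.500 − 0.55)/(0.55 − 0) = 27000 L/s.

27000 L/s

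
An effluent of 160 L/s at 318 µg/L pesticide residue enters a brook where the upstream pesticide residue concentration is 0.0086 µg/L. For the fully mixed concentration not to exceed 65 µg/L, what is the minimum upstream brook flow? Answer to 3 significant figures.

Set C_mix = 65: (Q·0.008600 + 160.0·318.0) / (Q + 160.0) = 65
→ Q = 160.0·(318.0 − 65)/(65 − 0.008600) = 622.9 L/s.

623 L/s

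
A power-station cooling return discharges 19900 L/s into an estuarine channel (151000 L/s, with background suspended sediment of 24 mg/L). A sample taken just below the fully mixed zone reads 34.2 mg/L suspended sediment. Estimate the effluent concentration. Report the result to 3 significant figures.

112 mg/L

Mass balance: 151000·24.00 + 19900·Cₑ = 170900·34.20
→ Cₑ = (170900·34.20 − 151000·24.00) / 19900 = 111.6 mg/L.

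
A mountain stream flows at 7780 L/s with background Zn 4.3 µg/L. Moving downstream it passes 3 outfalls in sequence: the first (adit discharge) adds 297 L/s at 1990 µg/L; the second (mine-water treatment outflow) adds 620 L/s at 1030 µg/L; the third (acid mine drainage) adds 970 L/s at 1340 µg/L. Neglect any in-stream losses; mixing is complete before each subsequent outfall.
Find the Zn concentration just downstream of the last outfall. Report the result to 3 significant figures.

Outfall 1: combined Q = 8077 L/s; C = (7780·4.300 + 297.0·1990)/8077 = 77.32 µg/L.
Outfall 2: combined Q = 8697 L/s; C = (8077·77.32 + 620.0·1030)/8697 = 145.2 µg/L.
Outfall 3: combined Q = 9667 L/s; C = (8697·145.2 + 970.0·1340)/9667 = 265.1 µg/L.

265 µg/L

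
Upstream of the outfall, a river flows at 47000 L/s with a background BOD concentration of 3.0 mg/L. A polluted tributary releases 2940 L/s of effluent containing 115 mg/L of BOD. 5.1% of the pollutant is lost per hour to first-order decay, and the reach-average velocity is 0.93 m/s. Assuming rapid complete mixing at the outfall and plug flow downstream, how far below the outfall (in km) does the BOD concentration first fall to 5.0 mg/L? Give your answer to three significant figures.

41.7 km

Conservation of mass: C = (47000·3.000 + 2940·115.0) / 49940 = 479100/49940 = 9.594 mg/L.
5.1%/h lost → k = −ln(1 − 0.051) = 0.05235 h⁻¹.
Set 9.594·exp(−k·t) = 5.0 → t = ln(9.594/5.0)/k = 44820 s = 12.45 h.
Distance = v·t = 0.93·44820 = 41680 m = 41.68 km.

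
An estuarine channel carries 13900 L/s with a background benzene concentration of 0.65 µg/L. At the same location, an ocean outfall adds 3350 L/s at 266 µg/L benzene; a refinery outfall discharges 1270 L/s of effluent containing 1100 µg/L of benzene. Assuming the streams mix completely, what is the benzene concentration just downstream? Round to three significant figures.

Flow-weighted average: C = (13900·0.6500 + 3350·266.0 + 1270·1100) / 18520 = 2297000/18520 = 124.0 µg/L.

124 µg/L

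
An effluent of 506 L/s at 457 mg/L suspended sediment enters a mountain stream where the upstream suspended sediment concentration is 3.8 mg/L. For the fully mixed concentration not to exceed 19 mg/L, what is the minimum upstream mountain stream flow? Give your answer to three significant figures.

14600 L/s

Set C_mix = 19: (Q·3.800 + 506.0·457.0) / (Q + 506.0) = 19
→ Q = 506.0·(457.0 − 19)/(19 − 3.800) = 14580 L/s.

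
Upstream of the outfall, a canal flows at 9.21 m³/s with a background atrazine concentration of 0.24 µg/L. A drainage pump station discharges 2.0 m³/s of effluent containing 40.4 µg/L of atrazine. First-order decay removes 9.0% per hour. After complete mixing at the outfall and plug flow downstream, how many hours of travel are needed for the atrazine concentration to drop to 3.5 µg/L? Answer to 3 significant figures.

7.95 h

Flow-weighted average: C = (9.210·0.2400 + 2.000·40.40) / 11.21 = 83.01/11.21 = 7.405 µg/L.
9.0%/h lost → k = −ln(1 − 0.09) = 0.09431 h⁻¹.
7.405·exp(−k·t) = 3.5 → t = ln(7.405/3.5)/k = 28610 s = 7.946 h.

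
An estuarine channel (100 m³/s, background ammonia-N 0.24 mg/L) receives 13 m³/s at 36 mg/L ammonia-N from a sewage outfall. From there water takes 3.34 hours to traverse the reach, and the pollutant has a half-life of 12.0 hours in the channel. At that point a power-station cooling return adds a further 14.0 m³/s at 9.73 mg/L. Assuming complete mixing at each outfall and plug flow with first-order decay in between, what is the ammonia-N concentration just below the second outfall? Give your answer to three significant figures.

4.27 mg/L

After mixing, C = (100.0·0.2400 + 13.00·36.00) / 113.0 = 492.0/113.0 = 4.354 mg/L; combined flow 113.0 m³/s.
Half-life 12.0 h → k = ln 2 / 12.0 = 0.05776 h⁻¹ = 1.386 d⁻¹.
Decay over the reach: 4.354·exp(−kt) = 4.354·0.8245 = 3.590 mg/L.
At the second outfall, C = (113.0·3.590 + 14.00·9.730) / (113.0 + 14.00) = 4.267 mg/L.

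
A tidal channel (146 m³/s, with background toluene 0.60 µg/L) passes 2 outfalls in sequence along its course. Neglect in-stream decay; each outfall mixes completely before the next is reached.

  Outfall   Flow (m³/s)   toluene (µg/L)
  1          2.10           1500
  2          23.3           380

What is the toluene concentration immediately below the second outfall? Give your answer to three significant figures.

After outfall 1: Q = 146.0 + 2.100 = 148.1 m³/s; C = (146.0·0.6000 + 2.100·1500)/148.1 = 21.86 µg/L.
After outfall 2: Q = 148.1 + 23.30 = 171.4 m³/s; C = (148.1·21.86 + 23.30·380.0)/171.4 = 70.55 µg/L.

70.5 µg/L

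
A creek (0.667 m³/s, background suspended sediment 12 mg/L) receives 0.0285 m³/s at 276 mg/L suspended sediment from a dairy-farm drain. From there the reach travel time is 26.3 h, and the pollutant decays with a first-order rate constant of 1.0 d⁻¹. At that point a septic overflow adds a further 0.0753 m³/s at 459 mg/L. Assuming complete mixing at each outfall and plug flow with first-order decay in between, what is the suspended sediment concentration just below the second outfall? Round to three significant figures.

Conservation of mass: C = (0.6670·12.00 + 0.02850·276.0) / 0.6955 = 15.87/0.6955 = 22.82 mg/L; combined flow 0.6955 m³/s.
First-order decay: C = 22.82·exp(−k·t) = 22.82·0.3343 = 7.627 mg/L.
Second outfall: C = (0.6955·7.627 + 0.07530·459.0)/0.7708 = 51.72 mg/L.

51.7 mg/L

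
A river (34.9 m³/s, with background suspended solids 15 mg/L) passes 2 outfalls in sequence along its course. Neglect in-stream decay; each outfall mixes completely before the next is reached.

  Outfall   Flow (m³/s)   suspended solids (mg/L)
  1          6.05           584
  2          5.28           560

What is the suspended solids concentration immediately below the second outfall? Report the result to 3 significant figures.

152 mg/L

Outfall 1: combined Q = 40.95 m³/s; C = (34.90·15.00 + 6.050·584.0)/40.95 = 99.06 mg/L.
Outfall 2: combined Q = 46.23 m³/s; C = (40.95·99.06 + 5.280·560.0)/46.23 = 151.7 mg/L.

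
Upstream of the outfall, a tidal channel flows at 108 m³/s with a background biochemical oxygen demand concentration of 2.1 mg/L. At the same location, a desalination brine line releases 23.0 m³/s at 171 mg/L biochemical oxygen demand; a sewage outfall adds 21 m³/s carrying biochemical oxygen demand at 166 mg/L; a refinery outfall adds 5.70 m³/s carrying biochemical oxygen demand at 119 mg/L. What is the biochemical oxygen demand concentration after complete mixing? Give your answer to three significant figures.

52.8 mg/L

Mixed concentration C = ΣQC/ΣQ = (108.0·2.100 + 23.00·171.0 + 21.00·166.0 + 5.700·119.0) / 157.7 = 8324/157.7 = 52.78 mg/L.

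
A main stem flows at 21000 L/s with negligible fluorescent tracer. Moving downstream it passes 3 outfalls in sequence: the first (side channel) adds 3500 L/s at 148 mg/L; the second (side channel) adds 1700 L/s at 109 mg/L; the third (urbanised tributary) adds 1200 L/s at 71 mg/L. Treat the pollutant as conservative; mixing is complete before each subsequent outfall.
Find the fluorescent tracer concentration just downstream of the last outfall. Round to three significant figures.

Outfall 1: combined Q = 24500 L/s; C = (21000·0 + 3500·148.0)/24500 = 21.14 mg/L.
Outfall 2: combined Q = 26200 L/s; C = (24500·21.14 + 1700·109.0)/26200 = 26.84 mg/L.
Outfall 3: combined Q = 27400 L/s; C = (26200·26.84 + 1200·71.00)/27400 = 28.78 mg/L.

28.8 mg/L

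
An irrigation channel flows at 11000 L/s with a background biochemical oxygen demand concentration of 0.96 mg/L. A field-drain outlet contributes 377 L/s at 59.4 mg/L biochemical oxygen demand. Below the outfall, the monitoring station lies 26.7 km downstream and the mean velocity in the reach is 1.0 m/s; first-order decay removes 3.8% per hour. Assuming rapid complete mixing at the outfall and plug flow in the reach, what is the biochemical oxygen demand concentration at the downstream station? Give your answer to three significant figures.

2.17 mg/L

Conservation of mass: C = (11000·0.9600 + 377.0·59.40) / 11380 = 32950/11380 = 2.897 mg/L.
Travel time t = 26.7·1000 / 1.0 = 26700 s = 7.417 h.
3.8%/h lost → k = −ln(1 − 0.038) = 0.03874 h⁻¹.
First-order decay: C = 2.897·exp(−k·t) = 2.897·0.7503 = 2.173 mg/L.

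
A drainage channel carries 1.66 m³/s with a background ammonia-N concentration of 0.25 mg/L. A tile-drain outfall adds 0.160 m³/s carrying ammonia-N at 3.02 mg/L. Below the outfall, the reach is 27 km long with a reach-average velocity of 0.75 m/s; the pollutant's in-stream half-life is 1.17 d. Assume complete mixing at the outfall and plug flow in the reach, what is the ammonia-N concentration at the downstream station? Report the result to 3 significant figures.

Conservation of mass: C = (1.660·0.2500 + 0.1600·3.020) / 1.820 = 0.8982/1.820 = 0.4935 mg/L.
Travel time t = 27·1000 / 0.75 = 36000 s = 10.00 h.
Half-life 1.17 d → k = ln 2 / 1.17 = 0.5924 d⁻¹.
Applying C = C₀e^(−kt): 0.4935 × 0.7813 = 0.3856 mg/L.

0.386 mg/L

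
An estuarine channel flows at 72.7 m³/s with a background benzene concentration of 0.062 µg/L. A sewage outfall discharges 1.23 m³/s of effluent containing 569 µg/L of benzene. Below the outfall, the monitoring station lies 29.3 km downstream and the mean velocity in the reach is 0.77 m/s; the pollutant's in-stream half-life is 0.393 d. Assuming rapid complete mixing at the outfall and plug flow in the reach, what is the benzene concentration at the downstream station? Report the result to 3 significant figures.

After mixing, C = (72.70·0.06200 + 1.230·569.0) / 73.93 = 704.4/73.93 = 9.528 µg/L.
Travel time t = 29.3·1000 / 0.77 = 38050 s = 10.57 h.
Half-life 0.393 d → k = ln 2 / 0.393 = 1.764 d⁻¹.
After decay, C = 9.528 × e^(−kt) = 9.528 × 0.4599 = 4.382 µg/L.

4.38 µg/L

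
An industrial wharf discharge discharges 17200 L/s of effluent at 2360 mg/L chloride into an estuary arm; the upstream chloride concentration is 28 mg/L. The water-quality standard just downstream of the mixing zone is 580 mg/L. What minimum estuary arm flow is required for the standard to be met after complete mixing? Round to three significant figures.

55500 L/s

Set C_mix = 580: (Q·28.00 + 17200·2360) / (Q + 17200) = 580
→ Q = 17200·(2360 − 580)/(580 − 28.00) = 55460 L/s.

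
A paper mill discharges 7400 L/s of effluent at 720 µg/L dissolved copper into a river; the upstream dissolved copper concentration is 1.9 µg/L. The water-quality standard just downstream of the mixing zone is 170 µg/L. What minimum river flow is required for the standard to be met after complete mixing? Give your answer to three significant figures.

Set C_mix = 170: (Q·1.900 + 7400·720.0) / (Q + 7400) = 170
→ Q = 7400·(720.0 − 170)/(170 − 1.900) = 24210 L/s.

24200 L/s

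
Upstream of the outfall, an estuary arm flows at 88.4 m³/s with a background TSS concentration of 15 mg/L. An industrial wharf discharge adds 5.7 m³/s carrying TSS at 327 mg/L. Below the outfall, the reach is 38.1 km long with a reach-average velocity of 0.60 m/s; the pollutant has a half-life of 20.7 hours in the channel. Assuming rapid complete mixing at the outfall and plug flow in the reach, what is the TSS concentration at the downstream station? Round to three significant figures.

18.8 mg/L

Conservation of mass: C = (88.40·15.00 + 5.700·327.0) / 94.10 = 3190/94.10 = 33.90 mg/L.
Travel time t = 38.1·1000 / 0.60 = 63500 s = 17.64 h.
Half-life 20.7 h → k = ln 2 / 20.7 = 0.03349 h⁻¹ = 0.8036 d⁻¹.
Decay over the reach: 33.90·exp(−kt) = 33.90·0.5540 = 18.78 mg/L.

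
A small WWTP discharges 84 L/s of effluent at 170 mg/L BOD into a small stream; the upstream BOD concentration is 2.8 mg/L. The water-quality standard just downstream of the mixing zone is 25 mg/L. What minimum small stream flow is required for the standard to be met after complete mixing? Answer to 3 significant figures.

549 L/s

Set C_mix = 25: (Q·2.800 + 84.00·170.0) / (Q + 84.00) = 25
→ Q = 84.00·(170.0 − 25)/(25 − 2.800) = 548.6 L/s.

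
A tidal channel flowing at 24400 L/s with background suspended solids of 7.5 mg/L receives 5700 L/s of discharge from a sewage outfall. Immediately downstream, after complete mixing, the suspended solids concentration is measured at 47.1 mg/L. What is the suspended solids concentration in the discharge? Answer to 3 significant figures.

217 mg/L

Mass balance: 24400·7.500 + 5700·Cₑ = 30100·47.10
→ Cₑ = (30100·47.10 − 24400·7.500) / 5700 = 216.6 mg/L.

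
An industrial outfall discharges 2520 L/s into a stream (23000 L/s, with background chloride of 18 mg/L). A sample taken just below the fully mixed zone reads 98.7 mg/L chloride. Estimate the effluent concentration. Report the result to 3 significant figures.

835 mg/L

Mass balance: 23000·18.00 + 2520·Cₑ = 25520·98.70
→ Cₑ = (25520·98.70 − 23000·18.00) / 2520 = 835.2 mg/L.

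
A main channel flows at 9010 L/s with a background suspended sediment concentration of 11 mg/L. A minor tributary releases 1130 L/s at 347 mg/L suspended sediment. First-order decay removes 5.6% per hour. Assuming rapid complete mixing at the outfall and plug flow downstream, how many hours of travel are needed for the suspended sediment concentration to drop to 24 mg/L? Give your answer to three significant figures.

Conservation of mass: C = (9010·11.00 + 1130·347.0) / 10140 = 491200/10140 = 48.44 mg/L.
5.6%/h lost → k = −ln(1 − 0.056) = 0.05763 h⁻¹.
48.44·exp(−k·t) = 24 → t = ln(48.44/24)/k = 43870 s = 12.19 h.

12.2 h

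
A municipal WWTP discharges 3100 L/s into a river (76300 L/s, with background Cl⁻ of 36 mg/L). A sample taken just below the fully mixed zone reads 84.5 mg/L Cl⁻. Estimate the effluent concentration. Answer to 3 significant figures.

Mass balance: 76300·36.00 + 3100·Cₑ = 79400·84.50
→ Cₑ = (79400·84.50 − 76300·36.00) / 3100 = 1278 mg/L.

1280 mg/L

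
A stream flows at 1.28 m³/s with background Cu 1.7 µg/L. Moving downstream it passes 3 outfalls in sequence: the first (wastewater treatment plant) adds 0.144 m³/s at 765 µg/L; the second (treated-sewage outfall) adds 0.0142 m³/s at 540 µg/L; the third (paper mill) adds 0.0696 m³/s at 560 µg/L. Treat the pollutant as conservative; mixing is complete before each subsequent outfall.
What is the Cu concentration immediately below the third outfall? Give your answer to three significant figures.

105 µg/L

After outfall 1: Q = 1.280 + 0.1440 = 1.424 m³/s; C = (1.280·1.700 + 0.1440·765.0)/1.424 = 78.89 µg/L.
After outfall 2: Q = 1.424 + 0.01420 = 1.438 m³/s; C = (1.424·78.89 + 0.01420·540.0)/1.438 = 83.44 µg/L.
After outfall 3: Q = 1.438 + 0.06960 = 1.508 m³/s; C = (1.438·83.44 + 0.06960·560.0)/1.508 = 105.4 µg/L.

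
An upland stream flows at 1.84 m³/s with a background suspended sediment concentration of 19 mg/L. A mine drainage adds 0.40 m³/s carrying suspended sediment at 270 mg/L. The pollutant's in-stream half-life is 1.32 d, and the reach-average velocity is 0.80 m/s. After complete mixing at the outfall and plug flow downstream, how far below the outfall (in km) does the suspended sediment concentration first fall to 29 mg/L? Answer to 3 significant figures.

104 km

Mixed concentration C = ΣQC/ΣQ = (1.840·19.00 + 0.4000·270.0) / 2.240 = 143.0/2.240 = 63.82 mg/L.
Half-life 1.32 d → k = ln 2 / 1.32 = 0.5251 d⁻¹.
Set 63.82·exp(−k·t) = 29 → t = ln(63.82/29)/k = 129800 s = 36.05 h.
Distance = v·t = 0.80·129800 = 103800 m = 103.8 km.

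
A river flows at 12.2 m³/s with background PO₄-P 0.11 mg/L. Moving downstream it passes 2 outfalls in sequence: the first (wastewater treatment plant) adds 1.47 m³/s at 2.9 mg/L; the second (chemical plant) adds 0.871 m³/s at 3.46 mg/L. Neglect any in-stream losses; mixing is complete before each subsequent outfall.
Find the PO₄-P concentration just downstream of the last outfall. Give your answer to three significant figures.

Below outfall 1: Q → 13.67 m³/s, C = (12.20·0.1100 + 1.470·2.900)/13.67 = 0.4100 mg/L.
Below outfall 2: Q → 14.54 m³/s, C = (13.67·0.4100 + 0.8710·3.460)/14.54 = 0.5927 mg/L.

0.593 mg/L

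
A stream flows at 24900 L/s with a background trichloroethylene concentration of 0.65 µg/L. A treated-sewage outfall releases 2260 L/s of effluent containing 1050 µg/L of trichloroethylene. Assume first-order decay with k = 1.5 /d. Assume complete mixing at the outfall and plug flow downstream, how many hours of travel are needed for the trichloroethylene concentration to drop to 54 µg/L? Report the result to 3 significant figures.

7.81 h

Mixed concentration C = ΣQC/ΣQ = (24900·0.6500 + 2260·1050) / 27160 = 2389000/27160 = 87.97 µg/L.
87.97·exp(−k·t) = 54 → t = ln(87.97/54)/k = 28110 s = 7.808 h.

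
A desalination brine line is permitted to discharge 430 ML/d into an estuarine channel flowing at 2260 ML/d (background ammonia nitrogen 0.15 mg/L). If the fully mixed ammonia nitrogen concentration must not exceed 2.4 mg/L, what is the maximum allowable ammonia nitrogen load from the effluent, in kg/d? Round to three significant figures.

Mass balance at the limit: 2260·0.1500 + 430.0·Cₑ = 2690·2.4 → Cₑ = 14.23 mg/L.
430.0 ML/d = 4.977 m³/s. Load = 4.977 m³/s × 14.23 g/m³ × 86 400 s/d = 6117 kg/d.

6120 kg/d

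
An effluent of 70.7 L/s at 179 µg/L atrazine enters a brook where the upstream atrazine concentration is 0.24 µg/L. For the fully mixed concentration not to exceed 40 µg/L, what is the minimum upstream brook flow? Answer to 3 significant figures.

Set C_mix = 40: (Q·0.2400 + 70.70·179.0) / (Q + 70.70) = 40
→ Q = 70.70·(179.0 − 40)/(40 − 0.2400) = 247.2 L/s.

247 L/s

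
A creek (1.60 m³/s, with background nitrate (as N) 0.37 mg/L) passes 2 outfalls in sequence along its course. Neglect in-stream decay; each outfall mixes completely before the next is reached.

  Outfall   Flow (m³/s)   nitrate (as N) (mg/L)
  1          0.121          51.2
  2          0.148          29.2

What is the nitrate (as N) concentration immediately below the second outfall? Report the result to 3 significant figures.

5.94 mg/L

After outfall 1: Q = 1.600 + 0.1210 = 1.721 m³/s; C = (1.600·0.3700 + 0.1210·51.20)/1.721 = 3.944 mg/L.
After outfall 2: Q = 1.721 + 0.1480 = 1.869 m³/s; C = (1.721·3.944 + 0.1480·29.20)/1.869 = 5.944 mg/L.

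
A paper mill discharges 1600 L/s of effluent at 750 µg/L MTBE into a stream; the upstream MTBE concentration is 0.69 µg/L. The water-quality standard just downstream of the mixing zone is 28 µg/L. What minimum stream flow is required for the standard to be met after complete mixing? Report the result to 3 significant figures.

Set C_mix = 28: (Q·0.6900 + 1600·750.0) / (Q + 1600) = 28
→ Q = 1600·(750.0 − 28)/(28 − 0.6900) = 42300 L/s.

42300 L/s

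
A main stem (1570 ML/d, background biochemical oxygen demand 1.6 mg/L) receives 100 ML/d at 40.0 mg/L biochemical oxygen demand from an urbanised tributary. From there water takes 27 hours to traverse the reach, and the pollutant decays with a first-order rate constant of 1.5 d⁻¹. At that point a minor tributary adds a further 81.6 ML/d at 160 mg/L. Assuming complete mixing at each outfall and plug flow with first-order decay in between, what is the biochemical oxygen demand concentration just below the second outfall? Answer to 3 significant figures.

8.14 mg/L

After mixing, C = (1570·1.600 + 100.0·40.00) / 1670 = 6512/1670 = 3.899 mg/L; combined flow 1670 ML/d.
Decay over the reach: 3.899·exp(−kt) = 3.899·0.1850 = 0.7213 mg/L.
At the second outfall, C = (1670·0.7213 + 81.60·160.0) / (1670 + 81.60) = 8.141 mg/L.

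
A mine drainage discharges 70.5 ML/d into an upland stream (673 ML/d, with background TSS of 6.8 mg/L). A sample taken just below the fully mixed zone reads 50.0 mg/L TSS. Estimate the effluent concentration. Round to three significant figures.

462 mg/L

Mass balance: 673.0·6.800 + 70.50·Cₑ = 743.5·50.00
→ Cₑ = (743.5·50.00 − 673.0·6.800) / 70.50 = 462.4 mg/L.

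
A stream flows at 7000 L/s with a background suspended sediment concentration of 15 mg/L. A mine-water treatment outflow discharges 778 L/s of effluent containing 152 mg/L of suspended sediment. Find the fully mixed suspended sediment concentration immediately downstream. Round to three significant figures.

Mass balance: C = (7000·15.00 + 778.0·152.0) / 7778 = 223300/7778 = 28.70 mg/L.

28.7 mg/L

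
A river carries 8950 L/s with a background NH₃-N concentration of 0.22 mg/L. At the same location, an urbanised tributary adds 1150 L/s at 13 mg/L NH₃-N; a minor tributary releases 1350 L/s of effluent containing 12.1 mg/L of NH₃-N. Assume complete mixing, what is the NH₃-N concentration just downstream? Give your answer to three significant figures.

2.90 mg/L

Conservation of mass: C = (8950·0.2200 + 1150·13.00 + 1350·12.10) / 11450 = 33250/11450 = 2.904 mg/L.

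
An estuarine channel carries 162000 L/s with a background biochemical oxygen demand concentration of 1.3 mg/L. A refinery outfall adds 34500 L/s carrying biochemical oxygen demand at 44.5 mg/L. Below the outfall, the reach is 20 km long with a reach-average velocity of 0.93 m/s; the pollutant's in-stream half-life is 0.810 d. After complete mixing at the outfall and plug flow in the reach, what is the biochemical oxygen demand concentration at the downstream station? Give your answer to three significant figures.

7.18 mg/L

After mixing, C = (162000·1.300 + 34500·44.50) / 196500 = 1746000/196500 = 8.885 mg/L.
Travel time t = 20·1000 / 0.93 = 21510 s = 5.974 h.
Half-life 0.810 d → k = ln 2 / 0.810 = 0.8557 d⁻¹.
After decay, C = 8.885 × e^(−kt) = 8.885 × 0.8082 = 7.180 mg/L.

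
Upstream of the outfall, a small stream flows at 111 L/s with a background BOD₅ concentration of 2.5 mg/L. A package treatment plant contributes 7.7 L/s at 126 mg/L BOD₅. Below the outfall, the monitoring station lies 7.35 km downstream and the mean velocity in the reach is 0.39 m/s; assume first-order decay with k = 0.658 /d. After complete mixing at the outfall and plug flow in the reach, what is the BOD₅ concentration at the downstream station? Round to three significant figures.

Conservation of mass: C = (111.0·2.500 + 7.700·126.0) / 118.7 = 1248/118.7 = 10.51 mg/L.
Travel time t = 7.35·1000 / 0.39 = 18850 s = 5.235 h.
First-order decay: C = 10.51·exp(−k·t) = 10.51·0.8663 = 9.106 mg/L.

9.11 mg/L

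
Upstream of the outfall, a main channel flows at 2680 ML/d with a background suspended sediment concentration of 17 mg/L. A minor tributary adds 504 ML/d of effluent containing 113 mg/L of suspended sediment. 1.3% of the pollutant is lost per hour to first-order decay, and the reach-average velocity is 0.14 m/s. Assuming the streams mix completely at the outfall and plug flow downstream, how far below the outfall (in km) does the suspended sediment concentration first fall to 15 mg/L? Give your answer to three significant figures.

Mass balance: C = (2680·17.00 + 504.0·113.0) / 3184 = 102500/3184 = 32.20 mg/L.
1.3%/h lost → k = −ln(1 − 0.013) = 0.01309 h⁻¹.
Set 32.20·exp(−k·t) = 15 → t = ln(32.20/15)/k = 210100 s = 58.37 h.
Distance = v·t = 0.14·210100 = 29420 m = 29.42 km.

29.4 km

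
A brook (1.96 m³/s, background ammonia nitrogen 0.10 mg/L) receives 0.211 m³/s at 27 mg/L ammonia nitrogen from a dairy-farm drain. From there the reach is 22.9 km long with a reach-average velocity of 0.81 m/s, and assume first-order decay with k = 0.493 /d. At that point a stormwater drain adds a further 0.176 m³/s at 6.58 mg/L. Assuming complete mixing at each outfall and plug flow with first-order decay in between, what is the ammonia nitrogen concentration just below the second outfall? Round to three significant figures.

Flow-weighted average: C = (1.960·0.1000 + 0.2110·27.00) / 2.171 = 5.893/2.171 = 2.714 mg/L; combined flow 2.171 m³/s.
Travel time t = 22.9·1000 / 0.81 = 28270 s = 7.853 h.
First-order decay: C = 2.714·exp(−k·t) = 2.714·0.8510 = 2.310 mg/L.
Second outfall: C = (2.171·2.310 + 0.1760·6.580)/2.347 = 2.630 mg/L.

2.63 mg/L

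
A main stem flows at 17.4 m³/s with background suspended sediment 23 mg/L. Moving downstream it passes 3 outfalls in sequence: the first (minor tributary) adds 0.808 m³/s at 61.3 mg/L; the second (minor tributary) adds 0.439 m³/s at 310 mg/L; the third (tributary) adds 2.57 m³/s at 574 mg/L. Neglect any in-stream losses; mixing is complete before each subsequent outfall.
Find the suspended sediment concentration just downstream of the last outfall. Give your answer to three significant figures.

After outfall 1: Q = 17.40 + 0.8080 = 18.21 m³/s; C = (17.40·23.00 + 0.8080·61.30)/18.21 = 24.70 mg/L.
After outfall 2: Q = 18.21 + 0.4390 = 18.65 m³/s; C = (18.21·24.70 + 0.4390·310.0)/18.65 = 31.42 mg/L.
After outfall 3: Q = 18.65 + 2.570 = 21.22 m³/s; C = (18.65·31.42 + 2.570·574.0)/21.22 = 97.14 mg/L.

97.1 mg/L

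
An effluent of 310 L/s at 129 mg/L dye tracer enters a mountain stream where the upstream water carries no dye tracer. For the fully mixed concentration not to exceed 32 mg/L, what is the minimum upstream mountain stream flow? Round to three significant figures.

Set C_mix = 32: (Q·0 + 310.0·129.0) / (Q + 310.0) = 32
→ Q = 310.0·(129.0 − 32)/(32 − 0) = 939.7 L/s.

940 L/s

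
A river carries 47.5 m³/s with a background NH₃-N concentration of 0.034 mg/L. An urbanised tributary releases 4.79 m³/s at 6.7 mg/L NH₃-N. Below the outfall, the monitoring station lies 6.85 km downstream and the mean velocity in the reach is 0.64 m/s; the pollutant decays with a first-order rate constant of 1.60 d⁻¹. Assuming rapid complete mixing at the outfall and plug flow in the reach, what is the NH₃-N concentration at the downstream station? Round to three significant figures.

Flow-weighted average: C = (47.50·0.03400 + 4.790·6.700) / 52.29 = 33.71/52.29 = 0.6446 mg/L.
Travel time t = 6.85·1000 / 0.64 = 10700 s = 2.973 h.
After decay, C = 0.6446 × e^(−kt) = 0.6446 × 0.8202 = 0.5287 mg/L.

0.529 mg/L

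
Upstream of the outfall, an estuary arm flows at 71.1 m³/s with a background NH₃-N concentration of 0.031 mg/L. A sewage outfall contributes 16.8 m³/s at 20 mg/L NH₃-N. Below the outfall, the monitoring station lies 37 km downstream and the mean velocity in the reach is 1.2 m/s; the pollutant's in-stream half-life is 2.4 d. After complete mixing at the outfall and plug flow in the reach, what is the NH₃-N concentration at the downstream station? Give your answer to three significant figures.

3.47 mg/L

Conservation of mass: C = (71.10·0.03100 + 16.80·20.00) / 87.90 = 338.2/87.90 = 3.848 mg/L.
Travel time t = 37·1000 / 1.2 = 30830 s = 8.565 h.
Half-life 2.4 d → k = ln 2 / 2.4 = 0.2888 d⁻¹.
First-order decay: C = 3.848·exp(−k·t) = 3.848·0.9021 = 3.471 mg/L.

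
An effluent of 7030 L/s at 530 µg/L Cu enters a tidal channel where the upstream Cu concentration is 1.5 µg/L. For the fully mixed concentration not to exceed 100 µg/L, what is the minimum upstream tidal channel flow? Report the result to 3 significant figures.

30700 L/s

Set C_mix = 100: (Q·1.500 + 7030·530.0) / (Q + 7030) = 100
→ Q = 7030·(530.0 − 100)/(100 − 1.500) = 30690 L/s.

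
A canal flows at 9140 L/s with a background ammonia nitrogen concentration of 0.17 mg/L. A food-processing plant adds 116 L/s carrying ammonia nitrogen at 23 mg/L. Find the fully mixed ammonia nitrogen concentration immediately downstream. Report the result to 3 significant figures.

Conservation of mass: C = (9140·0.1700 + 116.0·23.00) / 9256 = 4222/9256 = 0.4561 mg/L.

0.456 mg/L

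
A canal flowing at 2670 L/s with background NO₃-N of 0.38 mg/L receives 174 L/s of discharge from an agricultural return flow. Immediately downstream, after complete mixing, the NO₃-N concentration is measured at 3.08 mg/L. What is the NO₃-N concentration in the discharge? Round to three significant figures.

44.5 mg/L

Mass balance: 2670·0.3800 + 174.0·Cₑ = 2844·3.080
→ Cₑ = (2844·3.080 − 2670·0.3800) / 174.0 = 44.51 mg/L.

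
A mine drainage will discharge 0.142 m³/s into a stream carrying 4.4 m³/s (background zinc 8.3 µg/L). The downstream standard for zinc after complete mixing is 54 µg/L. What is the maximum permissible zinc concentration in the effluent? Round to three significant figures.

At the limit, (Qr·Cr + Qe·Cₑ)/(Qr + Qe) = 54:
Cₑ = (4.542·54 − 4.400·8.300) / 0.1420 = 1470 µg/L.

1470 µg/L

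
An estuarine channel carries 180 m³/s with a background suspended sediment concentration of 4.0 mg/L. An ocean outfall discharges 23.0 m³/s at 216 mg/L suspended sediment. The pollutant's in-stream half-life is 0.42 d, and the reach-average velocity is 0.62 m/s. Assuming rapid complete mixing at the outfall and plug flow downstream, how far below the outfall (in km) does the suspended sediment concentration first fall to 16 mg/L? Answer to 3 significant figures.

Mass balance: C = (180.0·4.000 + 23.00·216.0) / 203.0 = 5688/203.0 = 28.02 mg/L.
Half-life 0.42 d → k = ln 2 / 0.42 = 1.650 d⁻¹.
Set 28.02·exp(−k·t) = 16 → t = ln(28.02/16)/k = 29330 s = 8.148 h.
Distance = v·t = 0.62·29330 = 18190 m = 18.19 km.

18.2 km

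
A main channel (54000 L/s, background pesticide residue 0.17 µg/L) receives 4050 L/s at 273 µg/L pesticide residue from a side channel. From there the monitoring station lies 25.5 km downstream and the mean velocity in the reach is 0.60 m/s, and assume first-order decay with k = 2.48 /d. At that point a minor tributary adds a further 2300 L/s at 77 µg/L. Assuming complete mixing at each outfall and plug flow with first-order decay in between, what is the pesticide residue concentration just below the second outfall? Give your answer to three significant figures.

8.39 µg/L

Flow-weighted average: C = (54000·0.1700 + 4050·273.0) / 58050 = 1115000/58050 = 19.20 µg/L; combined flow 58050 L/s.
Travel time t = 25.5·1000 / 0.60 = 42500 s = 11.81 h.
First-order decay: C = 19.20·exp(−k·t) = 19.20·0.2953 = 5.670 µg/L.
Second outfall: C = (58050·5.670 + 2300·77.00)/60350 = 8.389 µg/L.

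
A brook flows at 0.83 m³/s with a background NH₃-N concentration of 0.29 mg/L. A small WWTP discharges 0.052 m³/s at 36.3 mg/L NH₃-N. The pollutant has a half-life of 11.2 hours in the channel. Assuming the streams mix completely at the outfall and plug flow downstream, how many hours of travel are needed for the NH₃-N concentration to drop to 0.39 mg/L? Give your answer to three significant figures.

29.4 h

Flow-weighted average: C = (0.8300·0.2900 + 0.05200·36.30) / 0.8820 = 2.128/0.8820 = 2.413 mg/L.
Half-life 11.2 h → k = ln 2 / 11.2 = 0.06189 h⁻¹ = 1.485 d⁻¹.
2.413·exp(−k·t) = 0.39 → t = ln(2.413/0.39)/k = 106000 s = 29.45 h.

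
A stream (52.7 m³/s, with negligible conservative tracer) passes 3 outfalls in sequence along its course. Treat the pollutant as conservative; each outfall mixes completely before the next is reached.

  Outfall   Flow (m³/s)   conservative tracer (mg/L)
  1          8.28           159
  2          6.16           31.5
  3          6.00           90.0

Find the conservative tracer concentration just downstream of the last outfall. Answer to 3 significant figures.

Outfall 1: combined Q = 60.98 m³/s; C = (52.70·0 + 8.280·159.0)/60.98 = 21.59 mg/L.
Outfall 2: combined Q = 67.14 m³/s; C = (60.98·21.59 + 6.160·31.50)/67.14 = 22.50 mg/L.
Outfall 3: combined Q = 73.14 m³/s; C = (67.14·22.50 + 6.000·90.00)/73.14 = 28.04 mg/L.

28.0 mg/L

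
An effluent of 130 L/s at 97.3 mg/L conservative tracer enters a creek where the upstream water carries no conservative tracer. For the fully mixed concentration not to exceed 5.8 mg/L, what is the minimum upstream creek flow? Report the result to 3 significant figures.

2050 L/s

Set C_mix = 5.8: (Q·0 + 130.0·97.30) / (Q + 130.0) = 5.8
→ Q = 130.0·(97.30 − 5.8)/(5.8 − 0) = 2051 L/s.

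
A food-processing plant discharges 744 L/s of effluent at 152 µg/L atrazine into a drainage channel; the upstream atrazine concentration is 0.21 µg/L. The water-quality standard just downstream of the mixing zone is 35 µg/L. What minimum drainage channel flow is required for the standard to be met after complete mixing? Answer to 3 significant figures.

Set C_mix = 35: (Q·0.2100 + 744.0·152.0) / (Q + 744.0) = 35
→ Q = 744.0·(152.0 − 35)/(35 − 0.2100) = 2502 L/s.

2500 L/s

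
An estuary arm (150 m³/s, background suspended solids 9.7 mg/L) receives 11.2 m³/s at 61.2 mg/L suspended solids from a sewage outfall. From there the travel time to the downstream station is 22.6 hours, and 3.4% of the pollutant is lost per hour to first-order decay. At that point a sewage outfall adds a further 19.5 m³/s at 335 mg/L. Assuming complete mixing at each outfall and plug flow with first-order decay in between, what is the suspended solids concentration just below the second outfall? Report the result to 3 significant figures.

After mixing, C = (150.0·9.700 + 11.20·61.20) / 161.2 = 2140/161.2 = 13.28 mg/L; combined flow 161.2 m³/s.
3.4%/h lost → k = −ln(1 − 0.034) = 0.03459 h⁻¹.
Applying C = C₀e^(−kt): 13.28 × 0.4576 = 6.076 mg/L.
At the second outfall, C = (161.2·6.076 + 19.50·335.0) / (161.2 + 19.50) = 41.57 mg/L.

41.6 mg/L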